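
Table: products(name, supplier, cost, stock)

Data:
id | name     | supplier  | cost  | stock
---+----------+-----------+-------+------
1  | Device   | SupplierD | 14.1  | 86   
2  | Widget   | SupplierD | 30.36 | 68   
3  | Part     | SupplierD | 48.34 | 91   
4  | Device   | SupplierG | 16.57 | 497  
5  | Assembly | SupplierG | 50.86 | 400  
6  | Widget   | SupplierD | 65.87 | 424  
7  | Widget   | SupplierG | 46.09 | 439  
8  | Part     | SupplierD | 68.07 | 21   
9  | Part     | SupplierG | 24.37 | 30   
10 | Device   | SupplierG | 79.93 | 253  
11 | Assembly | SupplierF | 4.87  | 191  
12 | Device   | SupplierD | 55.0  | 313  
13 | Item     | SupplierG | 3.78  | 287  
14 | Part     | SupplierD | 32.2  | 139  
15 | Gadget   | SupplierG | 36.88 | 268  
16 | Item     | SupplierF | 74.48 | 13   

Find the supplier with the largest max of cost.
SELECT supplier, MAX(cost) as val
FROM products
GROUP BY supplier
ORDER BY val DESC
LIMIT 1

Result: SupplierG with max(cost) = 79.93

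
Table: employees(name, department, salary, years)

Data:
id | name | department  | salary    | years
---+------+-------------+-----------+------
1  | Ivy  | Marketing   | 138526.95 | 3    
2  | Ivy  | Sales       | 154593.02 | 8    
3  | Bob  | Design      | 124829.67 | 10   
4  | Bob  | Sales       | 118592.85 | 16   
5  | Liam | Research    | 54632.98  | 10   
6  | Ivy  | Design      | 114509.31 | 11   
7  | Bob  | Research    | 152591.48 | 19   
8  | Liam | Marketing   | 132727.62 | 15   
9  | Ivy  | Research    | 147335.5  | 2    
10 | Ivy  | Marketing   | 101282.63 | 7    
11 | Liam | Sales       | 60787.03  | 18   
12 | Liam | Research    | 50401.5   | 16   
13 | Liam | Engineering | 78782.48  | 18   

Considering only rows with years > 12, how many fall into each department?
SELECT department, COUNT(*)
FROM employees
WHERE years > 12
GROUP BY department

Note: WHERE filters rows before grouping.

Result:
  Engineering: 1
  Marketing: 1
  Research: 2
  Sales: 2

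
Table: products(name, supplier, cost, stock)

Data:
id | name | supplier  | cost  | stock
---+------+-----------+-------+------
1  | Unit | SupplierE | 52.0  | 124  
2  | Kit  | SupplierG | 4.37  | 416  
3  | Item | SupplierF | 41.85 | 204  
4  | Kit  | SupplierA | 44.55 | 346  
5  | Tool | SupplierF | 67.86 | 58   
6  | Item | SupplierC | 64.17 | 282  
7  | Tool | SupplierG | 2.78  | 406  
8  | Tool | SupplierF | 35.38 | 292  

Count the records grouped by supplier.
SELECT supplier, COUNT(*) as count
FROM products
GROUP BY supplier

Result:
  SupplierA: 1
  SupplierC: 1
  SupplierE: 1
  SupplierF: 3
  SupplierG: 2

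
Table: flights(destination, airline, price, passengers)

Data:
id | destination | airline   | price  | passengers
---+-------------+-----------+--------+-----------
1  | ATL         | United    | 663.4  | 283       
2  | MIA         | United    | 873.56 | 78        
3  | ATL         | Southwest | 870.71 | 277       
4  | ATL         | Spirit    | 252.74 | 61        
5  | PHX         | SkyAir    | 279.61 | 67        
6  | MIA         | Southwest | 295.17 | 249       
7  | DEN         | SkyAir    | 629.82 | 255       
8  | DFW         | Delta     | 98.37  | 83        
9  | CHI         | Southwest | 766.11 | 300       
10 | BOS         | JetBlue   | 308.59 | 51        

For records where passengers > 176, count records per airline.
SELECT airline, COUNT(*)
FROM flights
WHERE passengers > 176
GROUP BY airline

Note: WHERE filters rows before grouping.

Result:
  SkyAir: 1
  Southwest: 3
  United: 1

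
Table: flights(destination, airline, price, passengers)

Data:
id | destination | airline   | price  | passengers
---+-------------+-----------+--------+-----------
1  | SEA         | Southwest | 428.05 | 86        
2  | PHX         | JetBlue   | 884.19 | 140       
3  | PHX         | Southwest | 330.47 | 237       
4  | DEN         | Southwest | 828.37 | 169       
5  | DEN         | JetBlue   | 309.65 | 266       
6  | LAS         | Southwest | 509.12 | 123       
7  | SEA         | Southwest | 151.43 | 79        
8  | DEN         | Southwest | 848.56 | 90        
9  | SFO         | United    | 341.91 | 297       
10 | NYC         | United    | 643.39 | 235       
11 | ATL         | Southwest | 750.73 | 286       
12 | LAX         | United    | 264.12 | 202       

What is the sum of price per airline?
SELECT airline, SUM(price) as result
FROM flights
GROUP BY airline

Result:
  JetBlue: 1193.84
  Southwest: 3846.73
  United: 1249.42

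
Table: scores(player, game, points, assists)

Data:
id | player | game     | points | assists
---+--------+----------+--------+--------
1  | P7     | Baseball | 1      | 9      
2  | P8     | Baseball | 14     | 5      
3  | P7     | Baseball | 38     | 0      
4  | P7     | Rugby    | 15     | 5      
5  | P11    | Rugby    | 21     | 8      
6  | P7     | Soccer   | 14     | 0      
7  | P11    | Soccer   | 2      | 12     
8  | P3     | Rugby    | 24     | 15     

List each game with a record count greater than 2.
SELECT game, COUNT(*) as cnt
FROM scores
GROUP BY game
HAVING COUNT(*) > 2

Result:
  Baseball: 3
  Rugby: 3

Note: HAVING filters groups after aggregation, WHERE filters rows before.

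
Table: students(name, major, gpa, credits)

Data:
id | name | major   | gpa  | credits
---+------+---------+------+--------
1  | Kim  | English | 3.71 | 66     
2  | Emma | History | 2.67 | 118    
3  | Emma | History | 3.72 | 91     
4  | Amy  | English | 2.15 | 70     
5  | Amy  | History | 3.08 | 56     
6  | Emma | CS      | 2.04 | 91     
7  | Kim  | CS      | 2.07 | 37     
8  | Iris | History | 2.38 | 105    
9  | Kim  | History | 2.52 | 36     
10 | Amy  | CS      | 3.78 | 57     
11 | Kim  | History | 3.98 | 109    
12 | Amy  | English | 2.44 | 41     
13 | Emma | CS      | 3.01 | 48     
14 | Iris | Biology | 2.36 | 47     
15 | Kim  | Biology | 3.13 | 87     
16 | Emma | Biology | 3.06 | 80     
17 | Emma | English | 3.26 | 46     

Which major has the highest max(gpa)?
SELECT major, MAX(gpa) as val
FROM students
GROUP BY major
ORDER BY val DESC
LIMIT 1

Result: History with max(gpa) = 3.98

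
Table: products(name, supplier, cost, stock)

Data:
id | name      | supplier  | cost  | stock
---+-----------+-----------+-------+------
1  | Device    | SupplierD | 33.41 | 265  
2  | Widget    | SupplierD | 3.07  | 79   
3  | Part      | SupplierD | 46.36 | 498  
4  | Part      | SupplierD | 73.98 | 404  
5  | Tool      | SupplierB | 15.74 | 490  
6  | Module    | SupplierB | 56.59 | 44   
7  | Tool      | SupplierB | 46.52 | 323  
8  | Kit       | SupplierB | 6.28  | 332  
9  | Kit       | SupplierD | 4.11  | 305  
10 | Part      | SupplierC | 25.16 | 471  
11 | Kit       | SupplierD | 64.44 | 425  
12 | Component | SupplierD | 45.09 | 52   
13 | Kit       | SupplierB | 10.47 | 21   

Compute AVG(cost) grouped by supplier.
SELECT supplier, AVG(cost) as result
FROM products
GROUP BY supplier

Result:
  SupplierB: 27.12
  SupplierC: 25.16
  SupplierD: 38.64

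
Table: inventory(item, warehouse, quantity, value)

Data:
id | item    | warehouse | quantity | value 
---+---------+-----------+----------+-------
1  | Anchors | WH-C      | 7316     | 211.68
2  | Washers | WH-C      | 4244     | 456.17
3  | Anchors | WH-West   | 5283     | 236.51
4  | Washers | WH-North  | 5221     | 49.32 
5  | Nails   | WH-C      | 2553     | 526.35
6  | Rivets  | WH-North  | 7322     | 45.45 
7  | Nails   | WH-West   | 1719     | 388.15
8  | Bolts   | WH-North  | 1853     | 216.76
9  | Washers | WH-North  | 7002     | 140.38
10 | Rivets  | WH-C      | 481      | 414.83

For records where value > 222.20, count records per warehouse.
SELECT warehouse, COUNT(*)
FROM inventory
WHERE value > 222.20
GROUP BY warehouse

Note: WHERE filters rows before grouping.

Result:
  WH-C: 3
  WH-West: 2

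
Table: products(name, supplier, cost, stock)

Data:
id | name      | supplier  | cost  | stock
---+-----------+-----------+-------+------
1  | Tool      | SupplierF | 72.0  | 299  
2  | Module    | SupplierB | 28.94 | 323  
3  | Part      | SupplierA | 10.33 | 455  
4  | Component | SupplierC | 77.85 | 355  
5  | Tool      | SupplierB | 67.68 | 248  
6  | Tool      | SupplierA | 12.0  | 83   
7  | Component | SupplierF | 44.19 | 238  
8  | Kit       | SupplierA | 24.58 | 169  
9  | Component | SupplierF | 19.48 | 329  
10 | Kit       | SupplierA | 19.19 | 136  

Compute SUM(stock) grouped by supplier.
SELECT supplier, SUM(stock) as result
FROM products
GROUP BY supplier

Result:
  SupplierA: 843
  SupplierB: 571
  SupplierC: 355
  SupplierF: 866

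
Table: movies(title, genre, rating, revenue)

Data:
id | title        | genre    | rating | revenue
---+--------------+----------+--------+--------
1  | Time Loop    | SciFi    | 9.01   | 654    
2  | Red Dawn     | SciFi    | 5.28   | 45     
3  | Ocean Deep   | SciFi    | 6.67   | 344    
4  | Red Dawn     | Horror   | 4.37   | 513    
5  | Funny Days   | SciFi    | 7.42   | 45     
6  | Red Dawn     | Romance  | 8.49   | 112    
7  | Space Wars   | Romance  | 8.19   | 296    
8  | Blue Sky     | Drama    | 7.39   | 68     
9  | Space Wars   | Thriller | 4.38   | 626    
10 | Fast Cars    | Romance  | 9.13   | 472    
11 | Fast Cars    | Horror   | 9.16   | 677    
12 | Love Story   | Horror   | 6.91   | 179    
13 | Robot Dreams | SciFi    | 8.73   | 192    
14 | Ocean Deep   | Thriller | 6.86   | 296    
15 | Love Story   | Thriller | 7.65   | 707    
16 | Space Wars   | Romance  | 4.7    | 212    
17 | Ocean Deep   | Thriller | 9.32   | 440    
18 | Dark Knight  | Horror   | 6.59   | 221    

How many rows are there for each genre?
SELECT genre, COUNT(*) as count
FROM movies
GROUP BY genre

Result:
  Drama: 1
  Horror: 4
  Romance: 4
  SciFi: 5
  Thriller: 4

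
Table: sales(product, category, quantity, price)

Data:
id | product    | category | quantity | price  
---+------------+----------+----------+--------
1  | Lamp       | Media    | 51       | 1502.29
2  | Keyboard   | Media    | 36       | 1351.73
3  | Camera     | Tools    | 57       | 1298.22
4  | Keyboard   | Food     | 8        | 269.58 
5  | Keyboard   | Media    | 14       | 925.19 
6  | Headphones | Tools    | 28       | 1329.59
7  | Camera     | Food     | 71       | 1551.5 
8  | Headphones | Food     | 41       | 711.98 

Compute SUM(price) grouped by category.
SELECT category, SUM(price) as result
FROM sales
GROUP BY category

Result:
  Food: 2533.06
  Media: 3779.21
  Tools: 2627.81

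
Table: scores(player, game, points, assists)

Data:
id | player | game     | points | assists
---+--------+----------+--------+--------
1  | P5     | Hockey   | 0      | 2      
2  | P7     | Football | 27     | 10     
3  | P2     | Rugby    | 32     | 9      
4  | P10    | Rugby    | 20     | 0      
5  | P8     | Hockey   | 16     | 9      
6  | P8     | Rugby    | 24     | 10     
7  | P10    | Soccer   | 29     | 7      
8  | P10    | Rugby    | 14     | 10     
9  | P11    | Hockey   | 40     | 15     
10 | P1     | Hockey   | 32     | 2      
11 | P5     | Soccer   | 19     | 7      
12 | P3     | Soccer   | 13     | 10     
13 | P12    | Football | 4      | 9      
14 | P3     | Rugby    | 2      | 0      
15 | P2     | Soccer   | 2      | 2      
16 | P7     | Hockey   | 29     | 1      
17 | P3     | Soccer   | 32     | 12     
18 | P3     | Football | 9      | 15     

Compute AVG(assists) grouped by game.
SELECT game, AVG(assists) as result
FROM scores
GROUP BY game

Result:
  Football: 11.33
  Hockey: 5.80
  Rugby: 5.80
  Soccer: 7.60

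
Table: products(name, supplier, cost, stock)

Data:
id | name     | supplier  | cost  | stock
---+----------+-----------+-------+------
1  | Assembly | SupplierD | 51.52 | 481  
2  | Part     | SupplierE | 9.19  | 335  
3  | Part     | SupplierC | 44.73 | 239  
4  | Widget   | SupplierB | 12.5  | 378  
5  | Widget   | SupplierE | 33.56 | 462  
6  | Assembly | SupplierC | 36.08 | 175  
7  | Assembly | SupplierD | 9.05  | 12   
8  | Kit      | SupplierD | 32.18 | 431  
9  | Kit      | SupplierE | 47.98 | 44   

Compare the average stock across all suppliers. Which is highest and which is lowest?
SELECT supplier, AVG(stock)
FROM products
GROUP BY supplier
ORDER BY AVG(stock)

All groups:
  SupplierC: 207.00
  SupplierE: 280.33
  SupplierD: 308.00
  SupplierB: 378.00

Highest: SupplierB (378.00)
Lowest: SupplierC (207.00)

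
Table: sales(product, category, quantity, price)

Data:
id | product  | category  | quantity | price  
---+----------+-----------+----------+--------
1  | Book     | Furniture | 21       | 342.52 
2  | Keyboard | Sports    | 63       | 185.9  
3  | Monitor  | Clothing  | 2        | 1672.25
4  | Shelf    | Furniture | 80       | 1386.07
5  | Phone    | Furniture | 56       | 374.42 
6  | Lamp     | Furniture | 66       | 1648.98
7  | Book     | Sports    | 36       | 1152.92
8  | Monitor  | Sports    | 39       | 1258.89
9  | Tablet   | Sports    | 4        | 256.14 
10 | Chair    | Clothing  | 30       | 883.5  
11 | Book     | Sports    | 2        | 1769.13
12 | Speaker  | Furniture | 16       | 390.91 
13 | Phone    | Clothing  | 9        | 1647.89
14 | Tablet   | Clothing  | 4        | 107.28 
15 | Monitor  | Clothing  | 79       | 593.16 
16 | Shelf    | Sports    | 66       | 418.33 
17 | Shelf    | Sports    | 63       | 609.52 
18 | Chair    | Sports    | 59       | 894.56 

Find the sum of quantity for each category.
SELECT category, SUM(quantity) as result
FROM sales
GROUP BY category

Result:
  Clothing: 124
  Furniture: 239
  Sports: 332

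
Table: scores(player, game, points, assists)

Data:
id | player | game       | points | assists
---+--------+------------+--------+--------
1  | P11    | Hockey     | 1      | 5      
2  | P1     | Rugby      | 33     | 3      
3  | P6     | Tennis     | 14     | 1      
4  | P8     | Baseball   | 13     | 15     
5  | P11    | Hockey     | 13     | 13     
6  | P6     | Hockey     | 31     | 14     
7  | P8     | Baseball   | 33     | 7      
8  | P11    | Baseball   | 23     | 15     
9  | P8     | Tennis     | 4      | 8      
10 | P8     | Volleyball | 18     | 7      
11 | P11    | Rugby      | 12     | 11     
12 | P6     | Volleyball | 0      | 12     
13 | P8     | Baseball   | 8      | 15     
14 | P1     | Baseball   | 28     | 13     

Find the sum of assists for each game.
SELECT game, SUM(assists) as result
FROM scores
GROUP BY game

Result:
  Baseball: 65
  Hockey: 32
  Rugby: 14
  Tennis: 9
  Volleyball: 19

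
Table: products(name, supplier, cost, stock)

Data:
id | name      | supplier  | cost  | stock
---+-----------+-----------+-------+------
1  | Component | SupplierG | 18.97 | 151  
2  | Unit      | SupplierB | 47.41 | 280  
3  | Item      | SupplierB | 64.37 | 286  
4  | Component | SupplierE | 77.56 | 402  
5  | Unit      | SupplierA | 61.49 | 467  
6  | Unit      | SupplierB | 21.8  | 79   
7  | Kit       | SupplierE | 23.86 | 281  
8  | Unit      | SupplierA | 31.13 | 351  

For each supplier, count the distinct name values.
SELECT supplier, COUNT(DISTINCT name)
FROM products
GROUP BY supplier

Result:
  SupplierA: 1 distinct
  SupplierB: 2 distinct
  SupplierE: 2 distinct
  SupplierG: 1 distinct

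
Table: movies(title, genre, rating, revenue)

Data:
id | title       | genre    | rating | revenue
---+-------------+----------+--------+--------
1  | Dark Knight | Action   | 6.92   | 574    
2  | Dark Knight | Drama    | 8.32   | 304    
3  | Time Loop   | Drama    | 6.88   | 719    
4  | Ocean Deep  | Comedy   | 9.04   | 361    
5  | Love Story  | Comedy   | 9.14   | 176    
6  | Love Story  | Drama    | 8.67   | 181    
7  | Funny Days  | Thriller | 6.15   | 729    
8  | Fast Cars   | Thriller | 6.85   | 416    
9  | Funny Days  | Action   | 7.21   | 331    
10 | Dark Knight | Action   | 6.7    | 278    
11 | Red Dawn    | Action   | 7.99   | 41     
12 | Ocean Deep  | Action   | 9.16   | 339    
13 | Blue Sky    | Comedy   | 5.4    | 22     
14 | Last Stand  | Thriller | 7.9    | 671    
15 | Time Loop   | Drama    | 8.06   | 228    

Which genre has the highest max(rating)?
SELECT genre, MAX(rating) as val
FROM movies
GROUP BY genre
ORDER BY val DESC
LIMIT 1

Result: Action with max(rating) = 9.16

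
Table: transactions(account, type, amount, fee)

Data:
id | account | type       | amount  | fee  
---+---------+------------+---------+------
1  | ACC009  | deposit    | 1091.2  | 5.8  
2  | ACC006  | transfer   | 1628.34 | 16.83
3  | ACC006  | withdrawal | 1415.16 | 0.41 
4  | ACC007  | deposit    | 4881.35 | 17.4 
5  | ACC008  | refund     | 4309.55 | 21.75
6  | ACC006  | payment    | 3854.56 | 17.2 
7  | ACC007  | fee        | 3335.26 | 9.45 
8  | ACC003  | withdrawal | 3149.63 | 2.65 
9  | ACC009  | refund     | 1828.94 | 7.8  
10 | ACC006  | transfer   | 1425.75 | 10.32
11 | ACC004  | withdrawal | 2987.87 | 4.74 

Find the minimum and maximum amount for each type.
SELECT type, MIN(amount), MAX(amount)
FROM transactions
GROUP BY type

Result:
  deposit: min=1091.20, max=4881.35
  fee: min=3335.26, max=3335.26
  payment: min=3854.56, max=3854.56
  refund: min=1828.94, max=4309.55
  transfer: min=1425.75, max=1628.34
  withdrawal: min=1415.16, max=3149.63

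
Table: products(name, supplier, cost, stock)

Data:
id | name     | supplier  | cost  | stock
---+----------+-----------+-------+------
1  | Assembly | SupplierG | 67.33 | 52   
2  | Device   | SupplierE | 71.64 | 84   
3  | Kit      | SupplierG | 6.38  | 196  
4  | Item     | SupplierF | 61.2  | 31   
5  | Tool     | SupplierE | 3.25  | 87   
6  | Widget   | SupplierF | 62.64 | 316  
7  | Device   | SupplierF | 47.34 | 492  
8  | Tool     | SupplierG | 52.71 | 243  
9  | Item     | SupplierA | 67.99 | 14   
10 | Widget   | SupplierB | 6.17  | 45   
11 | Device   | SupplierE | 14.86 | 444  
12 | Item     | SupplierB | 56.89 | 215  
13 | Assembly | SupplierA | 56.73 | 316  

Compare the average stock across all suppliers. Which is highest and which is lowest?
SELECT supplier, AVG(stock)
FROM products
GROUP BY supplier
ORDER BY AVG(stock)

All groups:
  SupplierB: 130.00
  SupplierG: 163.67
  SupplierA: 165.00
  SupplierE: 205.00
  SupplierF: 279.67

Highest: SupplierF (279.67)
Lowest: SupplierB (130.00)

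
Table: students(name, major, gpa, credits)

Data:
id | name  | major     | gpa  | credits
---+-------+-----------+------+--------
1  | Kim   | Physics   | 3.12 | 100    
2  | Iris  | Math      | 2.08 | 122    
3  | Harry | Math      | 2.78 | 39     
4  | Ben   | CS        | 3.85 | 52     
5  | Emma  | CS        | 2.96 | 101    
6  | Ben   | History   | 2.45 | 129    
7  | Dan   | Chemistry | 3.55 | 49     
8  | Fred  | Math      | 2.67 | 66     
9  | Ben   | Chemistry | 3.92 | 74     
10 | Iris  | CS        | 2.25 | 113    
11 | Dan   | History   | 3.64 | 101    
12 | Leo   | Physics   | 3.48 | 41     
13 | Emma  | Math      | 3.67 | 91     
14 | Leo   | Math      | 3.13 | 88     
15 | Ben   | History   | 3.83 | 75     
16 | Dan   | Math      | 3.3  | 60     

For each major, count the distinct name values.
SELECT major, COUNT(DISTINCT name)
FROM students
GROUP BY major

Result:
  CS: 3 distinct
  Chemistry: 2 distinct
  History: 2 distinct
  Math: 6 distinct
  Physics: 2 distinct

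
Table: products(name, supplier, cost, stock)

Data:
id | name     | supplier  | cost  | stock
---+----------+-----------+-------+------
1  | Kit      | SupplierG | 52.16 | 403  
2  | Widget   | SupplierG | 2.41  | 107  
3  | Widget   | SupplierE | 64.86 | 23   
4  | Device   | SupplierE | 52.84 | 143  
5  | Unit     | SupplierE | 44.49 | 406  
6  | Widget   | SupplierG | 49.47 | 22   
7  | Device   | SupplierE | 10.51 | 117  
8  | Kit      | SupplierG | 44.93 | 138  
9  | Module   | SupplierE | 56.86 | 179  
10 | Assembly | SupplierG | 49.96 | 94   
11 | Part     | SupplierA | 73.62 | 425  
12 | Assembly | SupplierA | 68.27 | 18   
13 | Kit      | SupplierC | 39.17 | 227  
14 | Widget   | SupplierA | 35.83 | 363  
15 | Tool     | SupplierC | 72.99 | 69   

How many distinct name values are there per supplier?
SELECT supplier, COUNT(DISTINCT name)
FROM products
GROUP BY supplier

Result:
  SupplierA: 3 distinct
  SupplierC: 2 distinct
  SupplierE: 4 distinct
  SupplierG: 3 distinct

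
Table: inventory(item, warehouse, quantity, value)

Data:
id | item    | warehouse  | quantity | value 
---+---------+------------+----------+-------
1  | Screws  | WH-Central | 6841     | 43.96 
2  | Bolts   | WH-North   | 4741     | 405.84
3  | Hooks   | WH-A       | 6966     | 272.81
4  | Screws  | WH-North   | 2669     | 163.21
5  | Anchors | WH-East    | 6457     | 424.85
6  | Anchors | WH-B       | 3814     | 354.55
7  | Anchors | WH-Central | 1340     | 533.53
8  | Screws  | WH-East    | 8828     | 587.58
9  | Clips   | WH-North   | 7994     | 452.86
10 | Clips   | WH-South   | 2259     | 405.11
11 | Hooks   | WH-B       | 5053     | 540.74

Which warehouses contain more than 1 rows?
SELECT warehouse, COUNT(*) as cnt
FROM inventory
GROUP BY warehouse
HAVING COUNT(*) > 1

Result:
  WH-B: 2
  WH-Central: 2
  WH-East: 2
  WH-North: 3

Note: HAVING filters groups after aggregation, WHERE filters rows before.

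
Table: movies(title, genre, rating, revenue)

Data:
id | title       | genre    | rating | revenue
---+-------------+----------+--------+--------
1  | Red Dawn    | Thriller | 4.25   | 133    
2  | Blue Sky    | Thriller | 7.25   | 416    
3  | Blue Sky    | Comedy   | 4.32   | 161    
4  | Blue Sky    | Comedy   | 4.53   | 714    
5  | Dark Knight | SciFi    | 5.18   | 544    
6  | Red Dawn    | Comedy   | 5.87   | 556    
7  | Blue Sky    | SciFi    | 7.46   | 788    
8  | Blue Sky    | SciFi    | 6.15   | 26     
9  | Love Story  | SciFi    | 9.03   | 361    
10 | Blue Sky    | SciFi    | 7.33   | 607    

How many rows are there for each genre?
SELECT genre, COUNT(*) as count
FROM movies
GROUP BY genre

Result:
  Comedy: 3
  SciFi: 5
  Thriller: 2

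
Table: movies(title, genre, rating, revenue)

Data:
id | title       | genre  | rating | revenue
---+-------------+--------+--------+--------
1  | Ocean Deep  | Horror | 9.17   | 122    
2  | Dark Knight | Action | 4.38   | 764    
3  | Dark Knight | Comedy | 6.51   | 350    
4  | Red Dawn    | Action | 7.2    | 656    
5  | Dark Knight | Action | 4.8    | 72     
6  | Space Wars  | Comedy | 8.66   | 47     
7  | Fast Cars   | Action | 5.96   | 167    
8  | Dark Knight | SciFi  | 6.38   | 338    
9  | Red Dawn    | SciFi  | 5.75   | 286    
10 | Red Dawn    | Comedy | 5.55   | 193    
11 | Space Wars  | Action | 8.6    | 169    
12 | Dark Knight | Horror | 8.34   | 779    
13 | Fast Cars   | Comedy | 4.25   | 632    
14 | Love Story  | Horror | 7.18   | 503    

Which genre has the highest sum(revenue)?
SELECT genre, SUM(revenue) as val
FROM movies
GROUP BY genre
ORDER BY val DESC
LIMIT 1

Result: Action with sum(revenue) = 1828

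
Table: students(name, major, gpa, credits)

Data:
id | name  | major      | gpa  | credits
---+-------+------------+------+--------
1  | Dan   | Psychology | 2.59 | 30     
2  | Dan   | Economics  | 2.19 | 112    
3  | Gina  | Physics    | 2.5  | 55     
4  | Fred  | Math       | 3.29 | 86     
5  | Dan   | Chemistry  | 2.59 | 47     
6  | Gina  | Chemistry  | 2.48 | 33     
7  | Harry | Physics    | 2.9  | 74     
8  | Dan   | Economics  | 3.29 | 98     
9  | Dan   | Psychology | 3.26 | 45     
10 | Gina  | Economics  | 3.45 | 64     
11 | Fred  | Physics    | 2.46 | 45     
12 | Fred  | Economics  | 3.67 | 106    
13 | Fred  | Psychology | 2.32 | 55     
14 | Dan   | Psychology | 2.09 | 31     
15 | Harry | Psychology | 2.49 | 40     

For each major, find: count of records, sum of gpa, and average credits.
SELECT major,
       COUNT(*) as cnt,
       SUM(gpa) as total_gpa,
       AVG(credits) as avg_credits
FROM students
GROUP BY major

Result:
  Chemistry: 2 records, 5.07 total gpa, 40.00 avg credits
  Economics: 4 records, 12.60 total gpa, 95.00 avg credits
  Math: 1 records, 3.29 total gpa, 86.00 avg credits
  Physics: 3 records, 7.86 total gpa, 58.00 avg credits
  Psychology: 5 records, 12.75 total gpa, 40.20 avg credits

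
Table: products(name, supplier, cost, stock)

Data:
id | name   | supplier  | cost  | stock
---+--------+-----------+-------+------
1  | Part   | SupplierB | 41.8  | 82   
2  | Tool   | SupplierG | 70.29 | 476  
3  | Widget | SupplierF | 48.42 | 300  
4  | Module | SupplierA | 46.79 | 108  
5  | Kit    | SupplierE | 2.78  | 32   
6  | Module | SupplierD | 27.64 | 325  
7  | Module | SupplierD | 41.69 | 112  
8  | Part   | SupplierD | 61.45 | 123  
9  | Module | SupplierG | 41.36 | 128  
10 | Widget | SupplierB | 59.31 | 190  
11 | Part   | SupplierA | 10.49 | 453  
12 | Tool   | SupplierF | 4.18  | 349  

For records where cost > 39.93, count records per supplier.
SELECT supplier, COUNT(*)
FROM products
WHERE cost > 39.93
GROUP BY supplier

Note: WHERE filters rows before grouping.

Result:
  SupplierA: 1
  SupplierB: 2
  SupplierD: 2
  SupplierF: 1
  SupplierG: 2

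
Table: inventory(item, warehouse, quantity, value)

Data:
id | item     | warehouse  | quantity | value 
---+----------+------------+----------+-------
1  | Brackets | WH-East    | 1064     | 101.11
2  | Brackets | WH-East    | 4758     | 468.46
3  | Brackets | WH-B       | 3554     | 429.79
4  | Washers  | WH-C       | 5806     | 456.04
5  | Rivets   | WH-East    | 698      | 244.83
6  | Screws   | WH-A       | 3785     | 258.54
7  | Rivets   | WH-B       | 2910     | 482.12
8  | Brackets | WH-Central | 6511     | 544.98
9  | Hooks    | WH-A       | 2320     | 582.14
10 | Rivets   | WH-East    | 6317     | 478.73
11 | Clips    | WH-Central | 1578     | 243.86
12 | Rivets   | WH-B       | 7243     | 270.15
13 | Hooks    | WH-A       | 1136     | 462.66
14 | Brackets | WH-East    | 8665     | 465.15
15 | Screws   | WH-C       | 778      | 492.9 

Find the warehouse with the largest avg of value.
SELECT warehouse, AVG(value) as val
FROM inventory
GROUP BY warehouse
ORDER BY val DESC
LIMIT 1

Result: WH-C with avg(value) = 474.47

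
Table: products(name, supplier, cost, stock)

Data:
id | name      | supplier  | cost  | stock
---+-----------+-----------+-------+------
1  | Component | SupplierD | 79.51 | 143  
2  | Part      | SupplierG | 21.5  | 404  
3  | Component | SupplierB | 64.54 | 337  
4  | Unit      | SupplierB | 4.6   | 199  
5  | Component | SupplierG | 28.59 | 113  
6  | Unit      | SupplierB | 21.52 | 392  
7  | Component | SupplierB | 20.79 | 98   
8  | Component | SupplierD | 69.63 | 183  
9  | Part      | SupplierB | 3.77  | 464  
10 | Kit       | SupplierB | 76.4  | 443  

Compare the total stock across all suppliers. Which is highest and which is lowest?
SELECT supplier, SUM(stock)
FROM products
GROUP BY supplier
ORDER BY SUM(stock)

All groups:
  SupplierD: 326
  SupplierG: 517
  SupplierB: 1933

Highest: SupplierB (1933)
Lowest: SupplierD (326)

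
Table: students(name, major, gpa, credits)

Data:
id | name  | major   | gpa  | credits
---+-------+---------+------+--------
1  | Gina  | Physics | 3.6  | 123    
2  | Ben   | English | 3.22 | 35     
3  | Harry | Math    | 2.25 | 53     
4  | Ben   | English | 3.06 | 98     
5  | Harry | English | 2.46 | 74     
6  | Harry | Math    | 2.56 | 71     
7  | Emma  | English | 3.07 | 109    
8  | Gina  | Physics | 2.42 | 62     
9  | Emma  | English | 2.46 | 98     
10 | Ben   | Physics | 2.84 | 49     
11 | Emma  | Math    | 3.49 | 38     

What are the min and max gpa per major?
SELECT major, MIN(gpa), MAX(gpa)
FROM students
GROUP BY major

Result:
  English: min=2.46, max=3.22
  Math: min=2.25, max=3.49
  Physics: min=2.42, max=3.60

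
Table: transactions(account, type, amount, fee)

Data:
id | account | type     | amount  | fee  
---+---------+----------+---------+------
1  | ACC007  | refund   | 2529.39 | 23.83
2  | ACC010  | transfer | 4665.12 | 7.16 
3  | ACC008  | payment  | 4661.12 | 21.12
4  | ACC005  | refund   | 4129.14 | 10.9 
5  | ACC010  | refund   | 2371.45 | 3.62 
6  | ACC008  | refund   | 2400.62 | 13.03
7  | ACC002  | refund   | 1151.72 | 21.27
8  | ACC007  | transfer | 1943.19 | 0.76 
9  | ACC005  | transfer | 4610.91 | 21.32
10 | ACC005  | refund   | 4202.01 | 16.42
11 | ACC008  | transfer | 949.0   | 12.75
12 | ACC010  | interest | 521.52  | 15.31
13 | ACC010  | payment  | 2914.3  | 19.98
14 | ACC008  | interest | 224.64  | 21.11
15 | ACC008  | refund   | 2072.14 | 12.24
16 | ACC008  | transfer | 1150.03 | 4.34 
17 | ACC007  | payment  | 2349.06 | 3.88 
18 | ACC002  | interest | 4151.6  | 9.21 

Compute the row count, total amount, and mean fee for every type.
SELECT type,
       COUNT(*) as cnt,
       SUM(amount) as total_amount,
       AVG(fee) as avg_fee
FROM transactions
GROUP BY type

Result:
  interest: 3 records, 4897.76 total amount, 15.21 avg fee
  payment: 3 records, 9924.48 total amount, 14.99 avg fee
  refund: 7 records, 18856.47 total amount, 14.47 avg fee
  transfer: 5 records, 13318.25 total amount, 9.27 avg fee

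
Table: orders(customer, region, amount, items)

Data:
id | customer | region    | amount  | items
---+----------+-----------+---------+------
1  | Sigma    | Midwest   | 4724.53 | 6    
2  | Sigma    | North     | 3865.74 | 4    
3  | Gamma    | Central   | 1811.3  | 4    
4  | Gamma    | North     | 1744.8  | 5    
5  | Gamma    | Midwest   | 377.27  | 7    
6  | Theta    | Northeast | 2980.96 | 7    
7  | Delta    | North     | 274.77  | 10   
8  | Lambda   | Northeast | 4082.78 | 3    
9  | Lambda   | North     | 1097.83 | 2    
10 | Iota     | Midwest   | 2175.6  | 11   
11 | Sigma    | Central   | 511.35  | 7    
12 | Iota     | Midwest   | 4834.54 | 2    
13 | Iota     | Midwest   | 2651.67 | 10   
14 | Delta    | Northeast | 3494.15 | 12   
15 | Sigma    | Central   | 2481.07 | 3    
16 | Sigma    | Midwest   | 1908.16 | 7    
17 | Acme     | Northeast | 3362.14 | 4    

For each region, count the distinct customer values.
SELECT region, COUNT(DISTINCT customer)
FROM orders
GROUP BY region

Result:
  Central: 2 distinct
  Midwest: 3 distinct
  North: 4 distinct
  Northeast: 4 distinct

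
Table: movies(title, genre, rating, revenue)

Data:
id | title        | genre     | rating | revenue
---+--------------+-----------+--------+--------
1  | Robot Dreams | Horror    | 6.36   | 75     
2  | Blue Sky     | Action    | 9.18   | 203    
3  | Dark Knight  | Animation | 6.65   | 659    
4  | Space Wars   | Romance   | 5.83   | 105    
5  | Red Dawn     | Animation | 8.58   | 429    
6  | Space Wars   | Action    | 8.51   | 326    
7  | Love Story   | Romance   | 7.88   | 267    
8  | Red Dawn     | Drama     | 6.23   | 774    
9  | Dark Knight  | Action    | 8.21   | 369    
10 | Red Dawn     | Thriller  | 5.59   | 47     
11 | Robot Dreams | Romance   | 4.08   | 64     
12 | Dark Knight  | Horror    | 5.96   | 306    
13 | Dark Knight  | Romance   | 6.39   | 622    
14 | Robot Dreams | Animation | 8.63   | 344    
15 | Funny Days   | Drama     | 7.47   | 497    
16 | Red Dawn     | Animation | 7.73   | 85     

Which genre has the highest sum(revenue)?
SELECT genre, SUM(revenue) as val
FROM movies
GROUP BY genre
ORDER BY val DESC
LIMIT 1

Result: Animation with sum(revenue) = 1517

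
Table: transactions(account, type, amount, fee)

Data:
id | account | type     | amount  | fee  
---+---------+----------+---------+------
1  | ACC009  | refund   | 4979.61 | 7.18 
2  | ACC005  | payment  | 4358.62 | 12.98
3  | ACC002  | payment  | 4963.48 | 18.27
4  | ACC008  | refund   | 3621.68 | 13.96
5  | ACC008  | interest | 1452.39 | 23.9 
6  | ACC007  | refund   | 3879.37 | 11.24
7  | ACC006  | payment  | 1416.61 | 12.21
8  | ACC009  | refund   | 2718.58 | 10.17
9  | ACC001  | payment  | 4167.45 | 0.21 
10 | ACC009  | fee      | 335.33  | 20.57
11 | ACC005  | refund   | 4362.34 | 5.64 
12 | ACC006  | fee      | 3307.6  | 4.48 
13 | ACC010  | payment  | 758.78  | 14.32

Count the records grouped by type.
SELECT type, COUNT(*) as count
FROM transactions
GROUP BY type

Result:
  fee: 2
  interest: 1
  payment: 5
  refund: 5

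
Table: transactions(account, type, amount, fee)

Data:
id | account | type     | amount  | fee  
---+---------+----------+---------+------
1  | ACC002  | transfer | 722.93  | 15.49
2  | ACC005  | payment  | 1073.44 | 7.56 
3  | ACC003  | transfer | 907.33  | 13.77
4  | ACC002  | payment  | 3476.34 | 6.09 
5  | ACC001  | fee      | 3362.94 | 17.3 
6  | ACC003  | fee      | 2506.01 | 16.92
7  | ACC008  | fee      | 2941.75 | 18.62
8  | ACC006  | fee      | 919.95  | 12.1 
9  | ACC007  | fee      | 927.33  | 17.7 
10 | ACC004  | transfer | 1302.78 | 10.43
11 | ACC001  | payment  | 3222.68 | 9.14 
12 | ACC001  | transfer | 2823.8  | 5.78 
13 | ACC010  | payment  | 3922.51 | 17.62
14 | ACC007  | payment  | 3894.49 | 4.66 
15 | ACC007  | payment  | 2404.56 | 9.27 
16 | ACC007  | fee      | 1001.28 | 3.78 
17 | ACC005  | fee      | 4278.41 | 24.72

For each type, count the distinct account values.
SELECT type, COUNT(DISTINCT account)
FROM transactions
GROUP BY type

Result:
  fee: 6 distinct
  payment: 5 distinct
  transfer: 4 distinct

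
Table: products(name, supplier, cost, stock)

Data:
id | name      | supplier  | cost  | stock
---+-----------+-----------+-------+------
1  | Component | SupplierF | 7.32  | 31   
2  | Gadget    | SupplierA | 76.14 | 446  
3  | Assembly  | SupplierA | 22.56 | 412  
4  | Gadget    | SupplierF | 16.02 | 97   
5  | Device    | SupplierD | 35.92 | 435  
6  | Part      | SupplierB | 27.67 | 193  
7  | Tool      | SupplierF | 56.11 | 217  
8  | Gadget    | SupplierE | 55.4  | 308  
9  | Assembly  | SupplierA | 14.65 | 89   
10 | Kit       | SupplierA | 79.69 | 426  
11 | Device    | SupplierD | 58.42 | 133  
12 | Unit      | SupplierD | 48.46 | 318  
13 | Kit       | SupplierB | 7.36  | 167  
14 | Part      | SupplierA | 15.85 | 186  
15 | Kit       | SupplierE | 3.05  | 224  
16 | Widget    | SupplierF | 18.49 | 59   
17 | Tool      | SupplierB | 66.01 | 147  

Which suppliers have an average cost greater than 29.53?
SELECT supplier, AVG(cost)
FROM products
GROUP BY supplier
HAVING AVG(cost) > 29.53

Result:
  SupplierA: avg=41.78
  SupplierB: avg=33.68
  SupplierD: avg=47.60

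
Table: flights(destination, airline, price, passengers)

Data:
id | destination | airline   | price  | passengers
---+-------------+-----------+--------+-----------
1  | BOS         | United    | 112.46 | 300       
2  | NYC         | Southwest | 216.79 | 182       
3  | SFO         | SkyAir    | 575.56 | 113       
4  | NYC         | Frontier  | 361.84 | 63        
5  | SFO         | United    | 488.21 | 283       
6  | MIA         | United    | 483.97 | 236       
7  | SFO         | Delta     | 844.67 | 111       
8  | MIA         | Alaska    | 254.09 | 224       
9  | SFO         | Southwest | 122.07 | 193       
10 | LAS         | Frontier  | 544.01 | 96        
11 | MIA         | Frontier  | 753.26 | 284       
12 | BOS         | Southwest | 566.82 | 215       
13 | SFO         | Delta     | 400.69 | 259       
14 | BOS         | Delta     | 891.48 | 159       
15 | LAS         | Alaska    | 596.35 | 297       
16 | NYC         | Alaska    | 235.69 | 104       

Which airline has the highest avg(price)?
SELECT airline, AVG(price) as val
FROM flights
GROUP BY airline
ORDER BY val DESC
LIMIT 1

Result: Delta with avg(price) = 712.28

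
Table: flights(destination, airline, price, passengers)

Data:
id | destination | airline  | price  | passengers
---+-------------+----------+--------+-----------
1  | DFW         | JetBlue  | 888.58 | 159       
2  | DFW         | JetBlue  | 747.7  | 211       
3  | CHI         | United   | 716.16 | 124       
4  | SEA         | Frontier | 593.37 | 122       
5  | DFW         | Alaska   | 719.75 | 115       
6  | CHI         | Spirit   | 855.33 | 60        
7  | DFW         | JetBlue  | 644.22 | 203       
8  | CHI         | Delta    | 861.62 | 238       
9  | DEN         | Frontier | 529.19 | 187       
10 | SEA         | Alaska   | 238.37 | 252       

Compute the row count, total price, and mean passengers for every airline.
SELECT airline,
       COUNT(*) as cnt,
       SUM(price) as total_price,
       AVG(passengers) as avg_passengers
FROM flights
GROUP BY airline

Result:
  Alaska: 2 records, 958.12 total price, 183.50 avg passengers
  Delta: 1 records, 861.62 total price, 238.00 avg passengers
  Frontier: 2 records, 1122.56 total price, 154.50 avg passengers
  JetBlue: 3 records, 2280.50 total price, 191.00 avg passengers
  Spirit: 1 records, 855.33 total price, 60.00 avg passengers
  United: 1 records, 716.16 total price, 124.00 avg passengers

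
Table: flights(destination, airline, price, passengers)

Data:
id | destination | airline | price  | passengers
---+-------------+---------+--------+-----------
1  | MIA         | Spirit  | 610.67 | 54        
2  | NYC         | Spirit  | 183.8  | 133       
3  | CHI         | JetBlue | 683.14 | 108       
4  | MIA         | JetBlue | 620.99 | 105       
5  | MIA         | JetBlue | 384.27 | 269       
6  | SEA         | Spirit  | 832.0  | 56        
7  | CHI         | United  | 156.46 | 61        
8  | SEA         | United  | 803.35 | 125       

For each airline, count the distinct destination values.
SELECT airline, COUNT(DISTINCT destination)
FROM flights
GROUP BY airline

Result:
  JetBlue: 2 distinct
  Spirit: 3 distinct
  United: 2 distinct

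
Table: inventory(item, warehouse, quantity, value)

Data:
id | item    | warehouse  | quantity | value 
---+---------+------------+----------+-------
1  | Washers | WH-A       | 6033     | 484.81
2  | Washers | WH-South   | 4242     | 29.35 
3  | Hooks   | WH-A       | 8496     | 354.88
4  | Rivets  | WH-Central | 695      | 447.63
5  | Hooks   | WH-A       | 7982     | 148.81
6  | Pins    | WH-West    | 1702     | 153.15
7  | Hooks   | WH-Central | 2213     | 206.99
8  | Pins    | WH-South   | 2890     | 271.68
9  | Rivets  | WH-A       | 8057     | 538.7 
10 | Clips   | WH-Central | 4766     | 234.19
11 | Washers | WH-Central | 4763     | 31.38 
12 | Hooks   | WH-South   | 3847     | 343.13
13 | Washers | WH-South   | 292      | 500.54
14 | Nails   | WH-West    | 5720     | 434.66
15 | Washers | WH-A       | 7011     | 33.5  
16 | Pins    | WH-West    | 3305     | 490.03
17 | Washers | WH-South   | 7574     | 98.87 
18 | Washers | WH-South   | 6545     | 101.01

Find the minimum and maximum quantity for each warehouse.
SELECT warehouse, MIN(quantity), MAX(quantity)
FROM inventory
GROUP BY warehouse

Result:
  WH-A: min=6033, max=8496
  WH-Central: min=695, max=4766
  WH-South: min=292, max=7574
  WH-West: min=1702, max=5720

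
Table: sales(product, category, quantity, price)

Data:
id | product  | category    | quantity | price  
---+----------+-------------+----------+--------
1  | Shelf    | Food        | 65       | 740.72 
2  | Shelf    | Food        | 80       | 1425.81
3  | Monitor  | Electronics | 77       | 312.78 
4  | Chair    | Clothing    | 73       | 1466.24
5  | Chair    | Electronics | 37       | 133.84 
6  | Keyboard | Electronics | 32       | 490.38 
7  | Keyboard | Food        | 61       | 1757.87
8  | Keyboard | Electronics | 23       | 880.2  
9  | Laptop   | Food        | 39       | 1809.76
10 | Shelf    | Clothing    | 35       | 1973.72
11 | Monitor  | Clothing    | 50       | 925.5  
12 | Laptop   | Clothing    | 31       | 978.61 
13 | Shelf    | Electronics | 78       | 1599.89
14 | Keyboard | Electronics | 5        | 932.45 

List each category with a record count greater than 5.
SELECT category, COUNT(*) as cnt
FROM sales
GROUP BY category
HAVING COUNT(*) > 5

Result:
  Electronics: 6

Note: HAVING filters groups after aggregation, WHERE filters rows before.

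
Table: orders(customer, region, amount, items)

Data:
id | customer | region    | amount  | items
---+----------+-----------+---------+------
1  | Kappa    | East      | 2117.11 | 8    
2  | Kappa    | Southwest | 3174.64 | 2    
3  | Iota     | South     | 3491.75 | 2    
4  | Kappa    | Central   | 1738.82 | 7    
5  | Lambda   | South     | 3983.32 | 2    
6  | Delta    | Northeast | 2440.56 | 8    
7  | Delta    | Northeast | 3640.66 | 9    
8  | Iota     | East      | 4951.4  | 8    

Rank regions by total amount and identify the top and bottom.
SELECT region, SUM(amount)
FROM orders
GROUP BY region
ORDER BY SUM(amount)

All groups:
  Central: 1738.82
  Southwest: 3174.64
  Northeast: 6081.22
  East: 7068.51
  South: 7475.07

Highest: South (7475.07)
Lowest: Central (1738.82)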